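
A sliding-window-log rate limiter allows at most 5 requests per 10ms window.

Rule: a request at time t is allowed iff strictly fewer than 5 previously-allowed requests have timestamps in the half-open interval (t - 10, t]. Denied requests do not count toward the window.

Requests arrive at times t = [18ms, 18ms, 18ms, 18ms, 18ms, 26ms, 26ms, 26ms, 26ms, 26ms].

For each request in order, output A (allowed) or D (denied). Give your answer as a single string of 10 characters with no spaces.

Answer: AAAAADDDDD

Derivation:
Tracking allowed requests in the window:
  req#1 t=18ms: ALLOW
  req#2 t=18ms: ALLOW
  req#3 t=18ms: ALLOW
  req#4 t=18ms: ALLOW
  req#5 t=18ms: ALLOW
  req#6 t=26ms: DENY
  req#7 t=26ms: DENY
  req#8 t=26ms: DENY
  req#9 t=26ms: DENY
  req#10 t=26ms: DENY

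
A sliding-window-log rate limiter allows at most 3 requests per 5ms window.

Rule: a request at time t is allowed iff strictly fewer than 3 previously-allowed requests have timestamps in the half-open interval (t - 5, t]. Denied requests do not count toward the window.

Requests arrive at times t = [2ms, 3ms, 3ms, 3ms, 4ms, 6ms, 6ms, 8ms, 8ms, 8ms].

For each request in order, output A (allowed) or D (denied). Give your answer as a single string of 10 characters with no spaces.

Tracking allowed requests in the window:
  req#1 t=2ms: ALLOW
  req#2 t=3ms: ALLOW
  req#3 t=3ms: ALLOW
  req#4 t=3ms: DENY
  req#5 t=4ms: DENY
  req#6 t=6ms: DENY
  req#7 t=6ms: DENY
  req#8 t=8ms: ALLOW
  req#9 t=8ms: ALLOW
  req#10 t=8ms: ALLOW

Answer: AAADDDDAAA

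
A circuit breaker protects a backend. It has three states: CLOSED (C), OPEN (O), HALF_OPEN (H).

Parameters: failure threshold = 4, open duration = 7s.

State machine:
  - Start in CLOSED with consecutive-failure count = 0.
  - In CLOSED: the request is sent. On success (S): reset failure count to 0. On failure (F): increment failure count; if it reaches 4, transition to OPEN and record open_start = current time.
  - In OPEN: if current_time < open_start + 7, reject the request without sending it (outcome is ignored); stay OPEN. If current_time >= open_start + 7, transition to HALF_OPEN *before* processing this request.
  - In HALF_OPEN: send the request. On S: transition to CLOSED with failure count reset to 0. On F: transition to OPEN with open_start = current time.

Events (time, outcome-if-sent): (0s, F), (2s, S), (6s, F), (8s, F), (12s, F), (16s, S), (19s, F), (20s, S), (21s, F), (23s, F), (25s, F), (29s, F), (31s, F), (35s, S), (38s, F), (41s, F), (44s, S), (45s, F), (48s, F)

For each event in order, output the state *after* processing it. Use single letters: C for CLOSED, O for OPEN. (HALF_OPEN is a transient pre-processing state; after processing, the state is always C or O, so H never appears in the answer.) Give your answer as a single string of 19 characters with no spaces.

Answer: CCCCCCCCCCCOOOOOOOO

Derivation:
State after each event:
  event#1 t=0s outcome=F: state=CLOSED
  event#2 t=2s outcome=S: state=CLOSED
  event#3 t=6s outcome=F: state=CLOSED
  event#4 t=8s outcome=F: state=CLOSED
  event#5 t=12s outcome=F: state=CLOSED
  event#6 t=16s outcome=S: state=CLOSED
  event#7 t=19s outcome=F: state=CLOSED
  event#8 t=20s outcome=S: state=CLOSED
  event#9 t=21s outcome=F: state=CLOSED
  event#10 t=23s outcome=F: state=CLOSED
  event#11 t=25s outcome=F: state=CLOSED
  event#12 t=29s outcome=F: state=OPEN
  event#13 t=31s outcome=F: state=OPEN
  event#14 t=35s outcome=S: state=OPEN
  event#15 t=38s outcome=F: state=OPEN
  event#16 t=41s outcome=F: state=OPEN
  event#17 t=44s outcome=S: state=OPEN
  event#18 t=45s outcome=F: state=OPEN
  event#19 t=48s outcome=F: state=OPEN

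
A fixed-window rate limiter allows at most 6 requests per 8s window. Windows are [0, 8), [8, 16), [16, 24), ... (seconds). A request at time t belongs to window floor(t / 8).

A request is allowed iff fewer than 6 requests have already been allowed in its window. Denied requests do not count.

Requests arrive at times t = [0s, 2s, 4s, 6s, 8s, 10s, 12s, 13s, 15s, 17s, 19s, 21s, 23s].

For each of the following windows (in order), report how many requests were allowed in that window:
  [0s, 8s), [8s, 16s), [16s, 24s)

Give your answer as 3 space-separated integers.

Answer: 4 5 4

Derivation:
Processing requests:
  req#1 t=0s (window 0): ALLOW
  req#2 t=2s (window 0): ALLOW
  req#3 t=4s (window 0): ALLOW
  req#4 t=6s (window 0): ALLOW
  req#5 t=8s (window 1): ALLOW
  req#6 t=10s (window 1): ALLOW
  req#7 t=12s (window 1): ALLOW
  req#8 t=13s (window 1): ALLOW
  req#9 t=15s (window 1): ALLOW
  req#10 t=17s (window 2): ALLOW
  req#11 t=19s (window 2): ALLOW
  req#12 t=21s (window 2): ALLOW
  req#13 t=23s (window 2): ALLOW

Allowed counts by window: 4 5 4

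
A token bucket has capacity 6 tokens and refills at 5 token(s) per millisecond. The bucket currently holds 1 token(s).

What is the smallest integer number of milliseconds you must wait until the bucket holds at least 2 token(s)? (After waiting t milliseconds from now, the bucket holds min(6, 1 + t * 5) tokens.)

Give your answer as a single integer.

Need 1 + t * 5 >= 2, so t >= 1/5.
Smallest integer t = ceil(1/5) = 1.

Answer: 1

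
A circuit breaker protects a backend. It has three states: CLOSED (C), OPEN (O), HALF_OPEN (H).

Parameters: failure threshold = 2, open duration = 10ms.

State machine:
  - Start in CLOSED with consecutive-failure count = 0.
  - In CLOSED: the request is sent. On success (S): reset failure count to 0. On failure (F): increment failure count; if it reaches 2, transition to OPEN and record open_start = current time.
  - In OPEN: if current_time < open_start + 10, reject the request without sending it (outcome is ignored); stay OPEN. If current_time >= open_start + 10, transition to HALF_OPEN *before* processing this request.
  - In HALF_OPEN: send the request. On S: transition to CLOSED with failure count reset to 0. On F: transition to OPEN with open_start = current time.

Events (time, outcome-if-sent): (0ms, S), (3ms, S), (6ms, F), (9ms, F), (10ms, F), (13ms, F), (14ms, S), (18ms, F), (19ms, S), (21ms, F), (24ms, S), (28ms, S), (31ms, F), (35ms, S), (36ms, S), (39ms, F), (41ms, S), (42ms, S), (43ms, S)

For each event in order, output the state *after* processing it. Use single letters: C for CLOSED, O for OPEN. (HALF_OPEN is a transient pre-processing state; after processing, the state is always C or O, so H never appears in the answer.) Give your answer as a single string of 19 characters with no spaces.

State after each event:
  event#1 t=0ms outcome=S: state=CLOSED
  event#2 t=3ms outcome=S: state=CLOSED
  event#3 t=6ms outcome=F: state=CLOSED
  event#4 t=9ms outcome=F: state=OPEN
  event#5 t=10ms outcome=F: state=OPEN
  event#6 t=13ms outcome=F: state=OPEN
  event#7 t=14ms outcome=S: state=OPEN
  event#8 t=18ms outcome=F: state=OPEN
  event#9 t=19ms outcome=S: state=CLOSED
  event#10 t=21ms outcome=F: state=CLOSED
  event#11 t=24ms outcome=S: state=CLOSED
  event#12 t=28ms outcome=S: state=CLOSED
  event#13 t=31ms outcome=F: state=CLOSED
  event#14 t=35ms outcome=S: state=CLOSED
  event#15 t=36ms outcome=S: state=CLOSED
  event#16 t=39ms outcome=F: state=CLOSED
  event#17 t=41ms outcome=S: state=CLOSED
  event#18 t=42ms outcome=S: state=CLOSED
  event#19 t=43ms outcome=S: state=CLOSED

Answer: CCCOOOOOCCCCCCCCCCC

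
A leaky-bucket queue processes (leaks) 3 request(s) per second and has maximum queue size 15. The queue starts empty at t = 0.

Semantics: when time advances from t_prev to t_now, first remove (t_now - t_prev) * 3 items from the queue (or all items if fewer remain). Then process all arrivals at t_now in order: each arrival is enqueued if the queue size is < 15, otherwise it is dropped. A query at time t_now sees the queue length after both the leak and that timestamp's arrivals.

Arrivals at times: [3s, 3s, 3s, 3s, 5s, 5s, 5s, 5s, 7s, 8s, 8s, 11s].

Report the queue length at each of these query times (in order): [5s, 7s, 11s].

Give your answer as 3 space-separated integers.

Answer: 4 1 1

Derivation:
Queue lengths at query times:
  query t=5s: backlog = 4
  query t=7s: backlog = 1
  query t=11s: backlog = 1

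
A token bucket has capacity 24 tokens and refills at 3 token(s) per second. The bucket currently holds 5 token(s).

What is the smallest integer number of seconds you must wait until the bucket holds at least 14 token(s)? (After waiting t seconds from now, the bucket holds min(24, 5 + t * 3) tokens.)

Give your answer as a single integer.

Need 5 + t * 3 >= 14, so t >= 9/3.
Smallest integer t = ceil(9/3) = 3.

Answer: 3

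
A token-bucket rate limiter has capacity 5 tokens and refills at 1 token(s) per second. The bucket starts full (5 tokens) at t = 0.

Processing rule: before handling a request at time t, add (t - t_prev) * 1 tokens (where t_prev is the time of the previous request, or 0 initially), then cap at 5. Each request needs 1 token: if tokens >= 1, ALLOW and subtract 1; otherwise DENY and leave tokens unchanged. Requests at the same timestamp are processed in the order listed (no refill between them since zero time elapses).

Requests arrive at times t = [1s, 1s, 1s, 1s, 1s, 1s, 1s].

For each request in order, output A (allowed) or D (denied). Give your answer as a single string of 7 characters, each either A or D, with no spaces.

Simulating step by step:
  req#1 t=1s: ALLOW
  req#2 t=1s: ALLOW
  req#3 t=1s: ALLOW
  req#4 t=1s: ALLOW
  req#5 t=1s: ALLOW
  req#6 t=1s: DENY
  req#7 t=1s: DENY

Answer: AAAAADD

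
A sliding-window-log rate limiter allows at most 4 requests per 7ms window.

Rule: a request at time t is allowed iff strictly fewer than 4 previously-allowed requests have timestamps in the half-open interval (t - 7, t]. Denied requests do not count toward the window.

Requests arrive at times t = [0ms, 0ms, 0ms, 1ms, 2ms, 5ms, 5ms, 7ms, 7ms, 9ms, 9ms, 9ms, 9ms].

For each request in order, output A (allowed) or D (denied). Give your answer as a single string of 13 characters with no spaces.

Tracking allowed requests in the window:
  req#1 t=0ms: ALLOW
  req#2 t=0ms: ALLOW
  req#3 t=0ms: ALLOW
  req#4 t=1ms: ALLOW
  req#5 t=2ms: DENY
  req#6 t=5ms: DENY
  req#7 t=5ms: DENY
  req#8 t=7ms: ALLOW
  req#9 t=7ms: ALLOW
  req#10 t=9ms: ALLOW
  req#11 t=9ms: ALLOW
  req#12 t=9ms: DENY
  req#13 t=9ms: DENY

Answer: AAAADDDAAAADD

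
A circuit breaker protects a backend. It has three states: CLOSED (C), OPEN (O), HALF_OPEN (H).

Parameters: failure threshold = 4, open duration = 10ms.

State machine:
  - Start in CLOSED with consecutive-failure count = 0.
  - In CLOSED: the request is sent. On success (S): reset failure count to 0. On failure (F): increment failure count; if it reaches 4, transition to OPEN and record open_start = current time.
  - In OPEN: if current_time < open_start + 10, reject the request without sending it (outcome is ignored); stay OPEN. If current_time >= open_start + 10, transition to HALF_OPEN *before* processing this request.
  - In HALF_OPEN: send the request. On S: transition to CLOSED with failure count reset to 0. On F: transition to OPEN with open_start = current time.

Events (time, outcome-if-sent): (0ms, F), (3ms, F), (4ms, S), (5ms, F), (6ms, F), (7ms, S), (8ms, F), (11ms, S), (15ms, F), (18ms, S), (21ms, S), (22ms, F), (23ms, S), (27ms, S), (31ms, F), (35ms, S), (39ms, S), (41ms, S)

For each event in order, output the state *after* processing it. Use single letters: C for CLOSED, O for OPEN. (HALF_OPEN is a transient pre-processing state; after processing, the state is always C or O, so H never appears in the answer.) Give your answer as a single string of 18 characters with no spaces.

State after each event:
  event#1 t=0ms outcome=F: state=CLOSED
  event#2 t=3ms outcome=F: state=CLOSED
  event#3 t=4ms outcome=S: state=CLOSED
  event#4 t=5ms outcome=F: state=CLOSED
  event#5 t=6ms outcome=F: state=CLOSED
  event#6 t=7ms outcome=S: state=CLOSED
  event#7 t=8ms outcome=F: state=CLOSED
  event#8 t=11ms outcome=S: state=CLOSED
  event#9 t=15ms outcome=F: state=CLOSED
  event#10 t=18ms outcome=S: state=CLOSED
  event#11 t=21ms outcome=S: state=CLOSED
  event#12 t=22ms outcome=F: state=CLOSED
  event#13 t=23ms outcome=S: state=CLOSED
  event#14 t=27ms outcome=S: state=CLOSED
  event#15 t=31ms outcome=F: state=CLOSED
  event#16 t=35ms outcome=S: state=CLOSED
  event#17 t=39ms outcome=S: state=CLOSED
  event#18 t=41ms outcome=S: state=CLOSED

Answer: CCCCCCCCCCCCCCCCCC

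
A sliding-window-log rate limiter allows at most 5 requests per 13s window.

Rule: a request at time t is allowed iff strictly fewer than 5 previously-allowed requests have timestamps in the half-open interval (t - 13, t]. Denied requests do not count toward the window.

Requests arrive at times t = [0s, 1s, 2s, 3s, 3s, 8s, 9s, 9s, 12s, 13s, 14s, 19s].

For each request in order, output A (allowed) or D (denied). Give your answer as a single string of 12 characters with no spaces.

Answer: AAAAADDDDAAA

Derivation:
Tracking allowed requests in the window:
  req#1 t=0s: ALLOW
  req#2 t=1s: ALLOW
  req#3 t=2s: ALLOW
  req#4 t=3s: ALLOW
  req#5 t=3s: ALLOW
  req#6 t=8s: DENY
  req#7 t=9s: DENY
  req#8 t=9s: DENY
  req#9 t=12s: DENY
  req#10 t=13s: ALLOW
  req#11 t=14s: ALLOW
  req#12 t=19s: ALLOW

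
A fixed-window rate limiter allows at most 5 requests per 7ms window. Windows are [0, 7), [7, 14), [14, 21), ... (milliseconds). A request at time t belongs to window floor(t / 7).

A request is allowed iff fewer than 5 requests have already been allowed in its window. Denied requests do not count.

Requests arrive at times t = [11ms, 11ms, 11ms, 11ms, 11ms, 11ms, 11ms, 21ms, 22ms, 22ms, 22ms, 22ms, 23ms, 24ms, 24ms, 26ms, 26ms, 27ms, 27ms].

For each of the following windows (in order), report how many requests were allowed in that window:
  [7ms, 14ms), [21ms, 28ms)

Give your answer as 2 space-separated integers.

Answer: 5 5

Derivation:
Processing requests:
  req#1 t=11ms (window 1): ALLOW
  req#2 t=11ms (window 1): ALLOW
  req#3 t=11ms (window 1): ALLOW
  req#4 t=11ms (window 1): ALLOW
  req#5 t=11ms (window 1): ALLOW
  req#6 t=11ms (window 1): DENY
  req#7 t=11ms (window 1): DENY
  req#8 t=21ms (window 3): ALLOW
  req#9 t=22ms (window 3): ALLOW
  req#10 t=22ms (window 3): ALLOW
  req#11 t=22ms (window 3): ALLOW
  req#12 t=22ms (window 3): ALLOW
  req#13 t=23ms (window 3): DENY
  req#14 t=24ms (window 3): DENY
  req#15 t=24ms (window 3): DENY
  req#16 t=26ms (window 3): DENY
  req#17 t=26ms (window 3): DENY
  req#18 t=27ms (window 3): DENY
  req#19 t=27ms (window 3): DENY

Allowed counts by window: 5 5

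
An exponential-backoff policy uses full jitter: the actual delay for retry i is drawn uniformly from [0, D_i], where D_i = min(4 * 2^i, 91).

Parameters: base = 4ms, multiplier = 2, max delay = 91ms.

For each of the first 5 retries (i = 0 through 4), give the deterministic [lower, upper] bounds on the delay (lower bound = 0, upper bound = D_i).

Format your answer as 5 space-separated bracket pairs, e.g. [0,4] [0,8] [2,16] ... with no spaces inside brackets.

Computing bounds per retry:
  i=0: D_i=min(4*2^0,91)=4, bounds=[0,4]
  i=1: D_i=min(4*2^1,91)=8, bounds=[0,8]
  i=2: D_i=min(4*2^2,91)=16, bounds=[0,16]
  i=3: D_i=min(4*2^3,91)=32, bounds=[0,32]
  i=4: D_i=min(4*2^4,91)=64, bounds=[0,64]

Answer: [0,4] [0,8] [0,16] [0,32] [0,64]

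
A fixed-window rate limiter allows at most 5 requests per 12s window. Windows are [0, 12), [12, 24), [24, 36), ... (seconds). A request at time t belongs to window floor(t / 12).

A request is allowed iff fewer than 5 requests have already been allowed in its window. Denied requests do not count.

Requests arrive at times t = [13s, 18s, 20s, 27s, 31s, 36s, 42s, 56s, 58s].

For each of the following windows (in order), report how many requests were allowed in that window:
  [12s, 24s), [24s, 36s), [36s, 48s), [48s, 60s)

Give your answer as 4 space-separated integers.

Processing requests:
  req#1 t=13s (window 1): ALLOW
  req#2 t=18s (window 1): ALLOW
  req#3 t=20s (window 1): ALLOW
  req#4 t=27s (window 2): ALLOW
  req#5 t=31s (window 2): ALLOW
  req#6 t=36s (window 3): ALLOW
  req#7 t=42s (window 3): ALLOW
  req#8 t=56s (window 4): ALLOW
  req#9 t=58s (window 4): ALLOW

Allowed counts by window: 3 2 2 2

Answer: 3 2 2 2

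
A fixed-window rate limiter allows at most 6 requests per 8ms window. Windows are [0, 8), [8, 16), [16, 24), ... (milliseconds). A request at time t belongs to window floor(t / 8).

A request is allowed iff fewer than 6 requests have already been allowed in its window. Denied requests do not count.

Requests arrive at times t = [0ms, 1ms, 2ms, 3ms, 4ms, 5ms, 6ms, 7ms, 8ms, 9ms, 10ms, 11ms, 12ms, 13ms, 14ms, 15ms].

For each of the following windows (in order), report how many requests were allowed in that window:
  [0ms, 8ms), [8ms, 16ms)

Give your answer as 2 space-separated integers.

Answer: 6 6

Derivation:
Processing requests:
  req#1 t=0ms (window 0): ALLOW
  req#2 t=1ms (window 0): ALLOW
  req#3 t=2ms (window 0): ALLOW
  req#4 t=3ms (window 0): ALLOW
  req#5 t=4ms (window 0): ALLOW
  req#6 t=5ms (window 0): ALLOW
  req#7 t=6ms (window 0): DENY
  req#8 t=7ms (window 0): DENY
  req#9 t=8ms (window 1): ALLOW
  req#10 t=9ms (window 1): ALLOW
  req#11 t=10ms (window 1): ALLOW
  req#12 t=11ms (window 1): ALLOW
  req#13 t=12ms (window 1): ALLOW
  req#14 t=13ms (window 1): ALLOW
  req#15 t=14ms (window 1): DENY
  req#16 t=15ms (window 1): DENY

Allowed counts by window: 6 6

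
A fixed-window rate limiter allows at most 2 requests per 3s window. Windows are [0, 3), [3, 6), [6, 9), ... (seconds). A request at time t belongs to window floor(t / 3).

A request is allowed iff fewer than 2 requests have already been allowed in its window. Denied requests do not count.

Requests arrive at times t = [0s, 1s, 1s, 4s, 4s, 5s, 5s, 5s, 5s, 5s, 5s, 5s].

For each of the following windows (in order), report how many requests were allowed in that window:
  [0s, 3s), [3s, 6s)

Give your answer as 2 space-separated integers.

Processing requests:
  req#1 t=0s (window 0): ALLOW
  req#2 t=1s (window 0): ALLOW
  req#3 t=1s (window 0): DENY
  req#4 t=4s (window 1): ALLOW
  req#5 t=4s (window 1): ALLOW
  req#6 t=5s (window 1): DENY
  req#7 t=5s (window 1): DENY
  req#8 t=5s (window 1): DENY
  req#9 t=5s (window 1): DENY
  req#10 t=5s (window 1): DENY
  req#11 t=5s (window 1): DENY
  req#12 t=5s (window 1): DENY

Allowed counts by window: 2 2

Answer: 2 2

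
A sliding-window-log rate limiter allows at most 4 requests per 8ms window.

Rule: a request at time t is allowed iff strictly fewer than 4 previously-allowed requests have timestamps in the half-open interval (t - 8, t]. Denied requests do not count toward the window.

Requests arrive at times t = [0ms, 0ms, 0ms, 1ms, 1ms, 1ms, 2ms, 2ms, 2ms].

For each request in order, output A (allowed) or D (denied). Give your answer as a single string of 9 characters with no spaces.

Tracking allowed requests in the window:
  req#1 t=0ms: ALLOW
  req#2 t=0ms: ALLOW
  req#3 t=0ms: ALLOW
  req#4 t=1ms: ALLOW
  req#5 t=1ms: DENY
  req#6 t=1ms: DENY
  req#7 t=2ms: DENY
  req#8 t=2ms: DENY
  req#9 t=2ms: DENY

Answer: AAAADDDDD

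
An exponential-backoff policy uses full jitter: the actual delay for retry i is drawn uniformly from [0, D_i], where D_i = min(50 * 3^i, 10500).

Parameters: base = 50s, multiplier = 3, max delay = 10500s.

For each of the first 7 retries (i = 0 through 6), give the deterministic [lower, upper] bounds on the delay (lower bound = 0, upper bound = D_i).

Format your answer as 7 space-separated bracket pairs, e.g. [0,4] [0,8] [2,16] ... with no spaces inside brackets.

Computing bounds per retry:
  i=0: D_i=min(50*3^0,10500)=50, bounds=[0,50]
  i=1: D_i=min(50*3^1,10500)=150, bounds=[0,150]
  i=2: D_i=min(50*3^2,10500)=450, bounds=[0,450]
  i=3: D_i=min(50*3^3,10500)=1350, bounds=[0,1350]
  i=4: D_i=min(50*3^4,10500)=4050, bounds=[0,4050]
  i=5: D_i=min(50*3^5,10500)=10500, bounds=[0,10500]
  i=6: D_i=min(50*3^6,10500)=10500, bounds=[0,10500]

Answer: [0,50] [0,150] [0,450] [0,1350] [0,4050] [0,10500] [0,10500]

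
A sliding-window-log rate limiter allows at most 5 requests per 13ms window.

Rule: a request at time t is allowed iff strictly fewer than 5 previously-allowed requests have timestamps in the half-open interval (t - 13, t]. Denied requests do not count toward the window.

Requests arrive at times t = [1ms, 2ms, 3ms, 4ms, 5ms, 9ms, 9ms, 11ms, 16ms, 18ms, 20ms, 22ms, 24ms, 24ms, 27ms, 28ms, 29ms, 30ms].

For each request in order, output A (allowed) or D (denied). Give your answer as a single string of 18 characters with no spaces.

Answer: AAAAADDDAAAAADDDAD

Derivation:
Tracking allowed requests in the window:
  req#1 t=1ms: ALLOW
  req#2 t=2ms: ALLOW
  req#3 t=3ms: ALLOW
  req#4 t=4ms: ALLOW
  req#5 t=5ms: ALLOW
  req#6 t=9ms: DENY
  req#7 t=9ms: DENY
  req#8 t=11ms: DENY
  req#9 t=16ms: ALLOW
  req#10 t=18ms: ALLOW
  req#11 t=20ms: ALLOW
  req#12 t=22ms: ALLOW
  req#13 t=24ms: ALLOW
  req#14 t=24ms: DENY
  req#15 t=27ms: DENY
  req#16 t=28ms: DENY
  req#17 t=29ms: ALLOW
  req#18 t=30ms: DENY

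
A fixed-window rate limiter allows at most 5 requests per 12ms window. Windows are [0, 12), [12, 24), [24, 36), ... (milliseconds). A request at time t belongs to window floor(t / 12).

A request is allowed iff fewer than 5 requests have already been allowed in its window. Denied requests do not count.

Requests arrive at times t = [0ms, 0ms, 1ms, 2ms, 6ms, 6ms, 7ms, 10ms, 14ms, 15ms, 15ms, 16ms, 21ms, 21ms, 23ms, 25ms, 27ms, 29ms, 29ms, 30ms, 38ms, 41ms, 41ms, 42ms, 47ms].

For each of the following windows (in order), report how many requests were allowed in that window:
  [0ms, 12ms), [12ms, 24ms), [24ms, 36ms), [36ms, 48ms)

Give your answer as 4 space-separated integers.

Processing requests:
  req#1 t=0ms (window 0): ALLOW
  req#2 t=0ms (window 0): ALLOW
  req#3 t=1ms (window 0): ALLOW
  req#4 t=2ms (window 0): ALLOW
  req#5 t=6ms (window 0): ALLOW
  req#6 t=6ms (window 0): DENY
  req#7 t=7ms (window 0): DENY
  req#8 t=10ms (window 0): DENY
  req#9 t=14ms (window 1): ALLOW
  req#10 t=15ms (window 1): ALLOW
  req#11 t=15ms (window 1): ALLOW
  req#12 t=16ms (window 1): ALLOW
  req#13 t=21ms (window 1): ALLOW
  req#14 t=21ms (window 1): DENY
  req#15 t=23ms (window 1): DENY
  req#16 t=25ms (window 2): ALLOW
  req#17 t=27ms (window 2): ALLOW
  req#18 t=29ms (window 2): ALLOW
  req#19 t=29ms (window 2): ALLOW
  req#20 t=30ms (window 2): ALLOW
  req#21 t=38ms (window 3): ALLOW
  req#22 t=41ms (window 3): ALLOW
  req#23 t=41ms (window 3): ALLOW
  req#24 t=42ms (window 3): ALLOW
  req#25 t=47ms (window 3): ALLOW

Allowed counts by window: 5 5 5 5

Answer: 5 5 5 5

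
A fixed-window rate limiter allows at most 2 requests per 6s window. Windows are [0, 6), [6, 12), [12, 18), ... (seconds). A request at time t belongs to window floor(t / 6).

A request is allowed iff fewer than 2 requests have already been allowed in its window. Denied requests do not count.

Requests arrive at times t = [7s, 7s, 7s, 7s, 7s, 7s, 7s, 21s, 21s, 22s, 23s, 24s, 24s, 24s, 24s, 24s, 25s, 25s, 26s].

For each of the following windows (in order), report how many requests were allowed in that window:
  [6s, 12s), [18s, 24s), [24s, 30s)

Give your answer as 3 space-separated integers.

Processing requests:
  req#1 t=7s (window 1): ALLOW
  req#2 t=7s (window 1): ALLOW
  req#3 t=7s (window 1): DENY
  req#4 t=7s (window 1): DENY
  req#5 t=7s (window 1): DENY
  req#6 t=7s (window 1): DENY
  req#7 t=7s (window 1): DENY
  req#8 t=21s (window 3): ALLOW
  req#9 t=21s (window 3): ALLOW
  req#10 t=22s (window 3): DENY
  req#11 t=23s (window 3): DENY
  req#12 t=24s (window 4): ALLOW
  req#13 t=24s (window 4): ALLOW
  req#14 t=24s (window 4): DENY
  req#15 t=24s (window 4): DENY
  req#16 t=24s (window 4): DENY
  req#17 t=25s (window 4): DENY
  req#18 t=25s (window 4): DENY
  req#19 t=26s (window 4): DENY

Allowed counts by window: 2 2 2

Answer: 2 2 2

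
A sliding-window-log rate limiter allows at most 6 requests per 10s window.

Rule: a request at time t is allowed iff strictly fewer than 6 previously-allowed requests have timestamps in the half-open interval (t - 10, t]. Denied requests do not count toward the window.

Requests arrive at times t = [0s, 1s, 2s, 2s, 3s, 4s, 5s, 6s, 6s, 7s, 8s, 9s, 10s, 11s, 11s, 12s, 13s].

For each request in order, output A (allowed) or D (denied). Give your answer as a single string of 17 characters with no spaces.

Answer: AAAAAADDDDDDAADAA

Derivation:
Tracking allowed requests in the window:
  req#1 t=0s: ALLOW
  req#2 t=1s: ALLOW
  req#3 t=2s: ALLOW
  req#4 t=2s: ALLOW
  req#5 t=3s: ALLOW
  req#6 t=4s: ALLOW
  req#7 t=5s: DENY
  req#8 t=6s: DENY
  req#9 t=6s: DENY
  req#10 t=7s: DENY
  req#11 t=8s: DENY
  req#12 t=9s: DENY
  req#13 t=10s: ALLOW
  req#14 t=11s: ALLOW
  req#15 t=11s: DENY
  req#16 t=12s: ALLOW
  req#17 t=13s: ALLOW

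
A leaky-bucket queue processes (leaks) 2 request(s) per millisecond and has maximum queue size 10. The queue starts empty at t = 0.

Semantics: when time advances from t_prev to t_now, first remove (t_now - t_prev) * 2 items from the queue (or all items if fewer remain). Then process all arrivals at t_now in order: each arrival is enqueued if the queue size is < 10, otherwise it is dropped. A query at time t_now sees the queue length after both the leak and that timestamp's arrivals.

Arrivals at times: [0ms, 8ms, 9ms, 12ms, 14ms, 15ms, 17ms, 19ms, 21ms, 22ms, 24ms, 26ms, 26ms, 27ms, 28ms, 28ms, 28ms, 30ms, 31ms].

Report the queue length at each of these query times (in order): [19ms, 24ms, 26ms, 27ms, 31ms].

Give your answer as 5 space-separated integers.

Answer: 1 1 2 1 1

Derivation:
Queue lengths at query times:
  query t=19ms: backlog = 1
  query t=24ms: backlog = 1
  query t=26ms: backlog = 2
  query t=27ms: backlog = 1
  query t=31ms: backlog = 1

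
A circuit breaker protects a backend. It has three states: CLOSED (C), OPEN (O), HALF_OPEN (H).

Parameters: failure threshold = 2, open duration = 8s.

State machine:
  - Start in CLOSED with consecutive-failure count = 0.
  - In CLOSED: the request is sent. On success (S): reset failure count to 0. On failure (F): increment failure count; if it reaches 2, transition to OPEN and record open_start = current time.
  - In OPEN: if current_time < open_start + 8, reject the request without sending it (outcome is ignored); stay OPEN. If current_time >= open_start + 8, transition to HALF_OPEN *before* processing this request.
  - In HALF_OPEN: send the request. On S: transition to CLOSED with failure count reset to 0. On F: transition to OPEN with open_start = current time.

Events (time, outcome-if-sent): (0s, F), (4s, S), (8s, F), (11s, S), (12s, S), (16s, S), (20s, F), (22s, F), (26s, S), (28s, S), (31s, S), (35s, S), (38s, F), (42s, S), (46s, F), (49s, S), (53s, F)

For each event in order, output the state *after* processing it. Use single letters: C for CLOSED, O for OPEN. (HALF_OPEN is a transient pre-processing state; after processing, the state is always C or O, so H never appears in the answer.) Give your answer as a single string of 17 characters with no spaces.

Answer: CCCCCCCOOOCCCCCCC

Derivation:
State after each event:
  event#1 t=0s outcome=F: state=CLOSED
  event#2 t=4s outcome=S: state=CLOSED
  event#3 t=8s outcome=F: state=CLOSED
  event#4 t=11s outcome=S: state=CLOSED
  event#5 t=12s outcome=S: state=CLOSED
  event#6 t=16s outcome=S: state=CLOSED
  event#7 t=20s outcome=F: state=CLOSED
  event#8 t=22s outcome=F: state=OPEN
  event#9 t=26s outcome=S: state=OPEN
  event#10 t=28s outcome=S: state=OPEN
  event#11 t=31s outcome=S: state=CLOSED
  event#12 t=35s outcome=S: state=CLOSED
  event#13 t=38s outcome=F: state=CLOSED
  event#14 t=42s outcome=S: state=CLOSED
  event#15 t=46s outcome=F: state=CLOSED
  event#16 t=49s outcome=S: state=CLOSED
  event#17 t=53s outcome=F: state=CLOSED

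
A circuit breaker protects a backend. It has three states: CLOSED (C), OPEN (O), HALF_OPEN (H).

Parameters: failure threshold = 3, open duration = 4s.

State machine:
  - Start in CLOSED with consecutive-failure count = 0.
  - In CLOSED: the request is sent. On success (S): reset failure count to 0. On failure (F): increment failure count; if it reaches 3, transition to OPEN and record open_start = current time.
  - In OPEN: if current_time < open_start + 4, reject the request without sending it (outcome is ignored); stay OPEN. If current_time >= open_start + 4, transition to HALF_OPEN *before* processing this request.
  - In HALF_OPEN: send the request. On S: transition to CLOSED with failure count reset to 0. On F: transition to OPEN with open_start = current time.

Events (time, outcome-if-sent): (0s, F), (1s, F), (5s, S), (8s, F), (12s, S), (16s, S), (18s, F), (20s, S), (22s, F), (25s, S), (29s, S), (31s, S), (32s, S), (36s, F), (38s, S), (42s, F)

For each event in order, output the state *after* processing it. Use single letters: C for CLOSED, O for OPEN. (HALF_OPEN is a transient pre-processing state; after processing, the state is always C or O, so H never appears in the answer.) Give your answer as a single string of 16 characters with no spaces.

Answer: CCCCCCCCCCCCCCCC

Derivation:
State after each event:
  event#1 t=0s outcome=F: state=CLOSED
  event#2 t=1s outcome=F: state=CLOSED
  event#3 t=5s outcome=S: state=CLOSED
  event#4 t=8s outcome=F: state=CLOSED
  event#5 t=12s outcome=S: state=CLOSED
  event#6 t=16s outcome=S: state=CLOSED
  event#7 t=18s outcome=F: state=CLOSED
  event#8 t=20s outcome=S: state=CLOSED
  event#9 t=22s outcome=F: state=CLOSED
  event#10 t=25s outcome=S: state=CLOSED
  event#11 t=29s outcome=S: state=CLOSED
  event#12 t=31s outcome=S: state=CLOSED
  event#13 t=32s outcome=S: state=CLOSED
  event#14 t=36s outcome=F: state=CLOSED
  event#15 t=38s outcome=S: state=CLOSED
  event#16 t=42s outcome=F: state=CLOSED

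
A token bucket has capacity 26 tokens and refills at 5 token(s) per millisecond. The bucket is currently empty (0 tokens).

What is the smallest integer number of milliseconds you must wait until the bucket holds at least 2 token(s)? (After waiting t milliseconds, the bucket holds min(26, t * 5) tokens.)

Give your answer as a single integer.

Need t * 5 >= 2, so t >= 2/5.
Smallest integer t = ceil(2/5) = 1.

Answer: 1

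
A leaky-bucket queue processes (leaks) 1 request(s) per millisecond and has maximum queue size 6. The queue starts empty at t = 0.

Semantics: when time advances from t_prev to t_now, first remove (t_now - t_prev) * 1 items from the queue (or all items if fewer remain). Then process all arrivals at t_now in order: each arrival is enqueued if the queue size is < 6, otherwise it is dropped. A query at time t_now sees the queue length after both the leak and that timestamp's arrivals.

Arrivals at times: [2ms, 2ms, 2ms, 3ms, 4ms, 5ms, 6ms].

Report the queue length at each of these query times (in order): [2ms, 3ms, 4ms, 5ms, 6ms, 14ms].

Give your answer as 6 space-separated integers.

Answer: 3 3 3 3 3 0

Derivation:
Queue lengths at query times:
  query t=2ms: backlog = 3
  query t=3ms: backlog = 3
  query t=4ms: backlog = 3
  query t=5ms: backlog = 3
  query t=6ms: backlog = 3
  query t=14ms: backlog = 0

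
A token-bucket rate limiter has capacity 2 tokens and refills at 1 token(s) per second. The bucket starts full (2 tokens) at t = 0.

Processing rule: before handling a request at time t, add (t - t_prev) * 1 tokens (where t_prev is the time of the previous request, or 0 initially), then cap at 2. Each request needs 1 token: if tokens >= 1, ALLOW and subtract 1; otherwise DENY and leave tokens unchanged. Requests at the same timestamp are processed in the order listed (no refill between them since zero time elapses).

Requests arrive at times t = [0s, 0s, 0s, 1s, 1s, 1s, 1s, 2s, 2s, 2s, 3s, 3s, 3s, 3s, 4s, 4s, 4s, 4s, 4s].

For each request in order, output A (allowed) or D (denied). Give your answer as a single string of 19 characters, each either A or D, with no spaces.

Answer: AADADDDADDADDDADDDD

Derivation:
Simulating step by step:
  req#1 t=0s: ALLOW
  req#2 t=0s: ALLOW
  req#3 t=0s: DENY
  req#4 t=1s: ALLOW
  req#5 t=1s: DENY
  req#6 t=1s: DENY
  req#7 t=1s: DENY
  req#8 t=2s: ALLOW
  req#9 t=2s: DENY
  req#10 t=2s: DENY
  req#11 t=3s: ALLOW
  req#12 t=3s: DENY
  req#13 t=3s: DENY
  req#14 t=3s: DENY
  req#15 t=4s: ALLOW
  req#16 t=4s: DENY
  req#17 t=4s: DENY
  req#18 t=4s: DENY
  req#19 t=4s: DENY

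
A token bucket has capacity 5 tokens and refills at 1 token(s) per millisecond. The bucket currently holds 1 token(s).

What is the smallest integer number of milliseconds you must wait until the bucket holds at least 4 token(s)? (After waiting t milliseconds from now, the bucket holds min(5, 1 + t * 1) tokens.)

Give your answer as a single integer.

Need 1 + t * 1 >= 4, so t >= 3/1.
Smallest integer t = ceil(3/1) = 3.

Answer: 3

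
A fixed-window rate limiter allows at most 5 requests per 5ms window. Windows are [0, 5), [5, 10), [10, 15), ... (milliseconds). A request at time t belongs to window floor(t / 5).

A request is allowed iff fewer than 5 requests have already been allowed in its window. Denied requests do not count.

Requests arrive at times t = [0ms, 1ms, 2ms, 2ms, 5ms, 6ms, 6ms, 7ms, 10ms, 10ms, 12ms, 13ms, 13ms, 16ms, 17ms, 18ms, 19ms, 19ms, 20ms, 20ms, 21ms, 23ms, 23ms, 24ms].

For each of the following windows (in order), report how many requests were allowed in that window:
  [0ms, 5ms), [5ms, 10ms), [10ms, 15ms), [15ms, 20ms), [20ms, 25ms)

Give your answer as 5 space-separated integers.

Answer: 4 4 5 5 5

Derivation:
Processing requests:
  req#1 t=0ms (window 0): ALLOW
  req#2 t=1ms (window 0): ALLOW
  req#3 t=2ms (window 0): ALLOW
  req#4 t=2ms (window 0): ALLOW
  req#5 t=5ms (window 1): ALLOW
  req#6 t=6ms (window 1): ALLOW
  req#7 t=6ms (window 1): ALLOW
  req#8 t=7ms (window 1): ALLOW
  req#9 t=10ms (window 2): ALLOW
  req#10 t=10ms (window 2): ALLOW
  req#11 t=12ms (window 2): ALLOW
  req#12 t=13ms (window 2): ALLOW
  req#13 t=13ms (window 2): ALLOW
  req#14 t=16ms (window 3): ALLOW
  req#15 t=17ms (window 3): ALLOW
  req#16 t=18ms (window 3): ALLOW
  req#17 t=19ms (window 3): ALLOW
  req#18 t=19ms (window 3): ALLOW
  req#19 t=20ms (window 4): ALLOW
  req#20 t=20ms (window 4): ALLOW
  req#21 t=21ms (window 4): ALLOW
  req#22 t=23ms (window 4): ALLOW
  req#23 t=23ms (window 4): ALLOW
  req#24 t=24ms (window 4): DENY

Allowed counts by window: 4 4 5 5 5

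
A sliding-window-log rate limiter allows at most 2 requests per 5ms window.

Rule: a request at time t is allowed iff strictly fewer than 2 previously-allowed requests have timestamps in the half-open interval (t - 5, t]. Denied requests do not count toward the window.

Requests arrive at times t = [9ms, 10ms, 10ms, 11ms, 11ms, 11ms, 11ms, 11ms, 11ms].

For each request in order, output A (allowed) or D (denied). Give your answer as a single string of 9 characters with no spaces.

Answer: AADDDDDDD

Derivation:
Tracking allowed requests in the window:
  req#1 t=9ms: ALLOW
  req#2 t=10ms: ALLOW
  req#3 t=10ms: DENY
  req#4 t=11ms: DENY
  req#5 t=11ms: DENY
  req#6 t=11ms: DENY
  req#7 t=11ms: DENY
  req#8 t=11ms: DENY
  req#9 t=11ms: DENY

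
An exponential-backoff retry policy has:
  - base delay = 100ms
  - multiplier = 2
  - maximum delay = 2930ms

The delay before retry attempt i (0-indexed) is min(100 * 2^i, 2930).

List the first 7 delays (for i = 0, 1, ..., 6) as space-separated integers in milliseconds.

Answer: 100 200 400 800 1600 2930 2930

Derivation:
Computing each delay:
  i=0: min(100*2^0, 2930) = 100
  i=1: min(100*2^1, 2930) = 200
  i=2: min(100*2^2, 2930) = 400
  i=3: min(100*2^3, 2930) = 800
  i=4: min(100*2^4, 2930) = 1600
  i=5: min(100*2^5, 2930) = 2930
  i=6: min(100*2^6, 2930) = 2930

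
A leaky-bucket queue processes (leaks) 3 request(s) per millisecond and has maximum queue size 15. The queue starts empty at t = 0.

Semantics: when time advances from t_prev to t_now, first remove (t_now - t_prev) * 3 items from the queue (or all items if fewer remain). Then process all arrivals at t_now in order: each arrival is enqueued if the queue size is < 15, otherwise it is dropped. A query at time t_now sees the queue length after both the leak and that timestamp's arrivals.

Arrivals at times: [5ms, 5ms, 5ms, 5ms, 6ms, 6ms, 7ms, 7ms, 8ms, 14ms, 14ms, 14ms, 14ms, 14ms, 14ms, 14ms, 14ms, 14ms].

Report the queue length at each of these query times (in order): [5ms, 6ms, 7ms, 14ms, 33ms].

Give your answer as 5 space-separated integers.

Answer: 4 3 2 9 0

Derivation:
Queue lengths at query times:
  query t=5ms: backlog = 4
  query t=6ms: backlog = 3
  query t=7ms: backlog = 2
  query t=14ms: backlog = 9
  query t=33ms: backlog = 0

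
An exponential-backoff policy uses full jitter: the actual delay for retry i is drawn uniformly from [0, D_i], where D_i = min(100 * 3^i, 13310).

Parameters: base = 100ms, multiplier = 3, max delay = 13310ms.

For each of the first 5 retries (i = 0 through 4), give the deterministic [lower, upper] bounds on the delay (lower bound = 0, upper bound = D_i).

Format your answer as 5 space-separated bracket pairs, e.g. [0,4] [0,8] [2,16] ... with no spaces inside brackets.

Computing bounds per retry:
  i=0: D_i=min(100*3^0,13310)=100, bounds=[0,100]
  i=1: D_i=min(100*3^1,13310)=300, bounds=[0,300]
  i=2: D_i=min(100*3^2,13310)=900, bounds=[0,900]
  i=3: D_i=min(100*3^3,13310)=2700, bounds=[0,2700]
  i=4: D_i=min(100*3^4,13310)=8100, bounds=[0,8100]

Answer: [0,100] [0,300] [0,900] [0,2700] [0,8100]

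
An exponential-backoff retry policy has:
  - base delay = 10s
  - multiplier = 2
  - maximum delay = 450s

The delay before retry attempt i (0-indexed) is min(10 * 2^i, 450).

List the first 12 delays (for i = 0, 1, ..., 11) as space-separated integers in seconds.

Computing each delay:
  i=0: min(10*2^0, 450) = 10
  i=1: min(10*2^1, 450) = 20
  i=2: min(10*2^2, 450) = 40
  i=3: min(10*2^3, 450) = 80
  i=4: min(10*2^4, 450) = 160
  i=5: min(10*2^5, 450) = 320
  i=6: min(10*2^6, 450) = 450
  i=7: min(10*2^7, 450) = 450
  i=8: min(10*2^8, 450) = 450
  i=9: min(10*2^9, 450) = 450
  i=10: min(10*2^10, 450) = 450
  i=11: min(10*2^11, 450) = 450

Answer: 10 20 40 80 160 320 450 450 450 450 450 450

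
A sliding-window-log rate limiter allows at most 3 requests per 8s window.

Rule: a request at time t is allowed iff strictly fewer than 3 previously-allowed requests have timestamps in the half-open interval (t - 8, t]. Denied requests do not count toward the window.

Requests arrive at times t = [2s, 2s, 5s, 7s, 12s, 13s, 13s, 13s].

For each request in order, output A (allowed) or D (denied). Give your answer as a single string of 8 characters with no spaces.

Answer: AAADAAAD

Derivation:
Tracking allowed requests in the window:
  req#1 t=2s: ALLOW
  req#2 t=2s: ALLOW
  req#3 t=5s: ALLOW
  req#4 t=7s: DENY
  req#5 t=12s: ALLOW
  req#6 t=13s: ALLOW
  req#7 t=13s: ALLOW
  req#8 t=13s: DENY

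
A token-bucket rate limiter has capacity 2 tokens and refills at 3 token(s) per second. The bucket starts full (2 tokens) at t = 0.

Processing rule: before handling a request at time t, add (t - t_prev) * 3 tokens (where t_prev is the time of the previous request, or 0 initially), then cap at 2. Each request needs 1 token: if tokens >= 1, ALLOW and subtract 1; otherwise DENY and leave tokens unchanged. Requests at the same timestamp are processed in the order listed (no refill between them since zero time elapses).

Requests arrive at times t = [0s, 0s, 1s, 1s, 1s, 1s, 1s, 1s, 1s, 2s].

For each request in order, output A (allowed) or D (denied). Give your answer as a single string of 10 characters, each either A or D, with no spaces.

Answer: AAAADDDDDA

Derivation:
Simulating step by step:
  req#1 t=0s: ALLOW
  req#2 t=0s: ALLOW
  req#3 t=1s: ALLOW
  req#4 t=1s: ALLOW
  req#5 t=1s: DENY
  req#6 t=1s: DENY
  req#7 t=1s: DENY
  req#8 t=1s: DENY
  req#9 t=1s: DENY
  req#10 t=2s: ALLOW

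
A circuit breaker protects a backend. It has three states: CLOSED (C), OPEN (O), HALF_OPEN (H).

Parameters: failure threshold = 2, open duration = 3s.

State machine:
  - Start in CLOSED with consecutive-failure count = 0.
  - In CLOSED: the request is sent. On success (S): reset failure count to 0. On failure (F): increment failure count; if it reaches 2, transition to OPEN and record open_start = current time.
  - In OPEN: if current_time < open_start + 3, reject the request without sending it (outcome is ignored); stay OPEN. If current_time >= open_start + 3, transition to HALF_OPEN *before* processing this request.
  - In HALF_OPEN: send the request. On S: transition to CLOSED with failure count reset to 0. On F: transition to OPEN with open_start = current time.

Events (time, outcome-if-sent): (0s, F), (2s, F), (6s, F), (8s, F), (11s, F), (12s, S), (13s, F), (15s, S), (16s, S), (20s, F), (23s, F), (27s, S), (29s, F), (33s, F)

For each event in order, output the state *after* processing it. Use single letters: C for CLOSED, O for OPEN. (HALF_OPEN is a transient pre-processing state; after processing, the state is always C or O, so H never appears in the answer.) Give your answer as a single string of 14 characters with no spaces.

Answer: COOOOOOCCCOCCO

Derivation:
State after each event:
  event#1 t=0s outcome=F: state=CLOSED
  event#2 t=2s outcome=F: state=OPEN
  event#3 t=6s outcome=F: state=OPEN
  event#4 t=8s outcome=F: state=OPEN
  event#5 t=11s outcome=F: state=OPEN
  event#6 t=12s outcome=S: state=OPEN
  event#7 t=13s outcome=F: state=OPEN
  event#8 t=15s outcome=S: state=CLOSED
  event#9 t=16s outcome=S: state=CLOSED
  event#10 t=20s outcome=F: state=CLOSED
  event#11 t=23s outcome=F: state=OPEN
  event#12 t=27s outcome=S: state=CLOSED
  event#13 t=29s outcome=F: state=CLOSED
  event#14 t=33s outcome=F: state=OPEN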